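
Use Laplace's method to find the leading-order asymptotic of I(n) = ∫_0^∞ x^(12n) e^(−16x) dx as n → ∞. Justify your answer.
I(n) ~ (sqrt(2π·12n) / 16) · (12n/(16e))^(12n)

Write the integrand as exp(12n ln x − 16x) and set f(x) = 12n ln x − 16x. Then f'(x) = 12n/x − 16 = 0 at x* = 12n/16, and f''(x*) = −12n/x*^2 = −16^2/(12n). Laplace's method (interior maximum) gives
  I(n) ~ e^(f(x*)) · sqrt(2π / |f''(x*)|)
        = exp(12n ln(12n/16) − 12n) · sqrt(2π · 12n / 16^2)
        = (12n/16)^(12n) e^(−12n) · sqrt(2π·12n) / 16
        = (sqrt(2π·12n) / 16) · (12n/(16e))^(12n).
This matches Γ(12n+1)/16^(12n+1) with Stirling applied to Γ.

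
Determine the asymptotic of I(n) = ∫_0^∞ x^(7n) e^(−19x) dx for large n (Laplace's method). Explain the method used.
I(n) ~ (sqrt(2π·7n) / 19) · (7n/(19e))^(7n)

Write the integrand as exp(7n ln x − 19x) and set f(x) = 7n ln x − 19x. Then f'(x) = 7n/x − 19 = 0 at x* = 7n/19, and f''(x*) = −7n/x*^2 = −19^2/(7n). Laplace's method (interior maximum) gives
  I(n) ~ e^(f(x*)) · sqrt(2π / |f''(x*)|)
        = exp(7n ln(7n/19) − 7n) · sqrt(2π · 7n / 19^2)
        = (7n/19)^(7n) e^(−7n) · sqrt(2π·7n) / 19
        = (sqrt(2π·7n) / 19) · (7n/(19e))^(7n).
This matches Γ(7n+1)/19^(7n+1) with Stirling applied to Γ.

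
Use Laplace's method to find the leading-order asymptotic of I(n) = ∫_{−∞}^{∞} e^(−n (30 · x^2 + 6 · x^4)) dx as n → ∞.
I(n) ~ sqrt(π/(30n))

φ(x) = 30 · x^2 + 6 · x^4 has its unique global minimum at x* = 0 (since φ'(x) = 60x + 24x^3 = 0 only at x = 0 for real x with both coefficients positive, and φ → ∞ as |x| → ∞). At x* = 0, φ(0) = 0 and φ''(0) = 60. Laplace's method then gives
  I(n) ~ sqrt(2π / (n · φ''(0))) · e^(−n φ(0)) = sqrt(2π / (60n)) = sqrt(π/(30n)).
The 6 · x^4 term contributes only at subleading order (an O(1/n) relative correction).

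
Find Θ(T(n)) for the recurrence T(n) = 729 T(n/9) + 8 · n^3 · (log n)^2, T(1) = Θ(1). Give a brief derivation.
T(n) = Θ(n^3 · (log n)^3)

Here log_9 729 = 3 and f(n) = 8 · n^3 · (log n)^2 = Θ(n^(log_9 729) · (log n)^2). This is the extended Case 2 of the master theorem (f matches the critical exponent up to log factors), giving T(n) = Θ(n^(log_9 729) · (log n)^(2+1)) = Θ(n^3 · (log n)^3).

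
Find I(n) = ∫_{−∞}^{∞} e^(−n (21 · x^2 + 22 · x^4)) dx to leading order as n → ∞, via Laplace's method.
I(n) ~ sqrt(π/(21n))

φ(x) = 21 · x^2 + 22 · x^4 has its unique global minimum at x* = 0 (since φ'(x) = 42x + 88x^3 = 0 only at x = 0 for real x with both coefficients positive, and φ → ∞ as |x| → ∞). At x* = 0, φ(0) = 0 and φ''(0) = 42. Laplace's method then gives
  I(n) ~ sqrt(2π / (n · φ''(0))) · e^(−n φ(0)) = sqrt(2π / (42n)) = sqrt(π/(21n)).
The 22 · x^4 term contributes only at subleading order (an O(1/n) relative correction).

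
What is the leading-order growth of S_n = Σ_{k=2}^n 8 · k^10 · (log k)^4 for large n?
S_n ~ 8 · n^11 · (log n)^4 / 11

By integral comparison, S_n = ∫_1^n 8 · x^10 · (log x)^4 dx + O(n^10 · (log n)^4). For the integral, the leading term of ∫_1^n x^10 (log x)^4 dx is n^11/11 · (log n)^4 (by repeated integration by parts; each step lowers the log-exponent and produces a relatively O(1/log n) correction). Hence S_n ~ 8 · n^11 · (log n)^4 / 11.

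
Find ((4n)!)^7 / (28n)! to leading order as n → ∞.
((4n)!)^7/(28n)! ~ ((2π·4n)^(6/2) / sqrt(7)) · 7^(−7·4n)  →  0

Write N = 4n. Stirling: N! ~ sqrt(2π N)(N/e)^N and (7N)! ~ sqrt(2π·7N)·(7N/e)^(7N).
  (N!)^7/(7N)! ~ (2π N)^(7/2) (N/e)^(7N) / [sqrt(2π·7N) (7N/e)^(7N)]
     = (2π N)^(7/2) / sqrt(2π·7N) · (N/(7N))^(7N)
     = (2π N)^((7−1)/2) / sqrt(7) · 7^(−7N).
Since 7^7 > 1, the factor 7^(−7N) decays exponentially, so the ratio → 0. Substituting N = 4n gives the stated form.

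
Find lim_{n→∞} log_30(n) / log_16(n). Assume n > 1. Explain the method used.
lim = ln(16) / ln(30) = log_30(16)

Change of base: log_30(n) = ln n / ln 30 and log_16(n) = ln n / ln 16. The ratio is (ln n / ln 30) · (ln 16 / ln n) = ln 16 / ln 30, a constant independent of n. So the limit is ln 16 / ln 30 = log_30(16).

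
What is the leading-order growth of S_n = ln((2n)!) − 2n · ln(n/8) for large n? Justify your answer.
S_n ~ 2n · (ln 16 − 1) + O(ln n)

Stirling: ln((2n)!) = 2n ln(2n) − 2n + O(ln n).
  S_n = 2n ln(2n) − 2n − 2n ln(n/8) + O(ln n)
      = 2n ln(2n) − 2n ln n + 2n ln 8 − 2n + O(ln n)
      = 2n ln 2 + 2n ln 8 − 2n + O(ln n)
      = 2n (ln 16 − 1) + O(ln n).
Numerically ln(16) − 1 ≈ 1.7726.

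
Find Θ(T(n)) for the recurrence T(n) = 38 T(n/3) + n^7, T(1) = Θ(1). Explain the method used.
T(n) = Θ(n^7)

log_3 38 ≈ 3.311. f(n) = n^7 dominates n^(log_3 38) since 7 > 3.311, and the regularity condition a·f(n/b) = 38·(n/3)^7 = (38/2187)·n^7 ≤ c·f(n) holds with c = 38/2187 ≈ 0.0174 < 1. So this is Case 3: T(n) = Θ(f(n)) = Θ(n^7).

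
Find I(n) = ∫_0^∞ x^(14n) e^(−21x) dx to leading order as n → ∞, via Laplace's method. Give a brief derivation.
I(n) ~ (sqrt(2π·14n) / 21) · (14n/(21e))^(14n)

Write the integrand as exp(14n ln x − 21x) and set f(x) = 14n ln x − 21x. Then f'(x) = 14n/x − 21 = 0 at x* = 14n/21, and f''(x*) = −14n/x*^2 = −21^2/(14n). Laplace's method (interior maximum) gives
  I(n) ~ e^(f(x*)) · sqrt(2π / |f''(x*)|)
        = exp(14n ln(14n/21) − 14n) · sqrt(2π · 14n / 21^2)
        = (14n/21)^(14n) e^(−14n) · sqrt(2π·14n) / 21
        = (sqrt(2π·14n) / 21) · (14n/(21e))^(14n).
This matches Γ(14n+1)/21^(14n+1) with Stirling applied to Γ.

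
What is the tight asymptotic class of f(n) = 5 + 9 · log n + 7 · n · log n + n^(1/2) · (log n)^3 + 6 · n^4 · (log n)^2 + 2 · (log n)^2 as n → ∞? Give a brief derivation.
f(n) ∈ Θ(n^4 · (log n)^2)

Compare the terms by growth order. For large n, n^a · (log n)^b dominates n^a' · (log n)^b' iff a > a', or (a = a' and b > b'). Ranking the 6 terms shows the dominant one is 6 · n^4 · (log n)^2. Hence f(n) ∈ Θ(n^4 · (log n)^2).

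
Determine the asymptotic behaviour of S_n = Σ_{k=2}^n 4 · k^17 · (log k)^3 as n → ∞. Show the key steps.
S_n ~ 2 · n^18 · (log n)^3 / 9

By integral comparison, S_n = ∫_1^n 4 · x^17 · (log x)^3 dx + O(n^17 · (log n)^3). For the integral, the leading term of ∫_1^n x^17 (log x)^3 dx is n^18/18 · (log n)^3 (by repeated integration by parts; each step lowers the log-exponent and produces a relatively O(1/log n) correction). Hence S_n ~ 2 · n^18 · (log n)^3 / 9.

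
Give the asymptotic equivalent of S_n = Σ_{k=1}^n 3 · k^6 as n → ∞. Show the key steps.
S_n ~ 3 · n^7 / 7

By integral comparison (Euler-Maclaurin), Σ_{k=1}^n 3 · k^6 = 3 · ∫_0^n x^6 dx + O(n^6) = 3 · n^7/7 + O(n^6). (Equivalently, Faulhaber's formula gives the same leading term.)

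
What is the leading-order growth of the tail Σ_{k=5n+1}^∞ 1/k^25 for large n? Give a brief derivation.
Σ_{k>5n} 1/k^25 ~ 1/(24 · (5n)^24)

Compare to the integral: ∫_{5n}^∞ x^(−25) dx = [−x^(−24)/24]_{5n}^∞ = 1/((25−1)·(5n)^24). Euler-Maclaurin then gives
  Σ_{k>5n} 1/k^25 = ∫_{5n}^∞ dx/x^25 − 1/(2·(5n)^25) + O(1/(5n)^26).
(Equivalently this is ζ(25) − Σ_{k≤5n} 1/k^25.)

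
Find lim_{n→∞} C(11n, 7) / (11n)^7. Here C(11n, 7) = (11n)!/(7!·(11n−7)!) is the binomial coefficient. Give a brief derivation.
lim = 1/7! = 1/5040

With N = 11n → ∞: C(N, 7) / N^7 = [N(N−1)…(N−6)] / (7! · N^7) = (1/7!) · 1 · (1 − 1/(11n)) · … · (1 − 6/(11n)). Each factor → 1 as N → ∞, so the limit is 1/7! = 1/5040.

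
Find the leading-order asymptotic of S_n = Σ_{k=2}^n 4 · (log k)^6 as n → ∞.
S_n ~ 4 · n · (log n)^6

By integral comparison, S_n = ∫_1^n 4 · (log x)^6 dx + O((log n)^6). For the integral, the leading term of ∫_1^n (log x)^6 dx is n · (log n)^6 (by repeated integration by parts; each step lowers the log-exponent and produces a relatively O(1/log n) correction). Hence S_n ~ 4 · n · (log n)^6.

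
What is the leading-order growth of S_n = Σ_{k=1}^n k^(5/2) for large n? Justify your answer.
S_n ~ (2/7) · n^(7/2)

Integral comparison: Σ_{k=1}^n k^(5/2) = ∫_0^n x^(5/2) dx + O(n^(5/2)). The integral is n^(1 + 5/2) / (1 + 5/2) = n^((5+2)/2) / ((5+2)/2) = (2/7) · n^(7/2).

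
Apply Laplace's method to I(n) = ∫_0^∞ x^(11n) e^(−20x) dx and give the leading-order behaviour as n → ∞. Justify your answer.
I(n) ~ (sqrt(2π·11n) / 20) · (11n/(20e))^(11n)

Write the integrand as exp(11n ln x − 20x) and set f(x) = 11n ln x − 20x. Then f'(x) = 11n/x − 20 = 0 at x* = 11n/20, and f''(x*) = −11n/x*^2 = −20^2/(11n). Laplace's method (interior maximum) gives
  I(n) ~ e^(f(x*)) · sqrt(2π / |f''(x*)|)
        = exp(11n ln(11n/20) − 11n) · sqrt(2π · 11n / 20^2)
        = (11n/20)^(11n) e^(−11n) · sqrt(2π·11n) / 20
        = (sqrt(2π·11n) / 20) · (11n/(20e))^(11n).
This matches Γ(11n+1)/20^(11n+1) with Stirling applied to Γ.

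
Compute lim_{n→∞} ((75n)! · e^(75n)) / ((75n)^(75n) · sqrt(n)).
lim = sqrt(2π·75)

Stirling: (75n)! ~ sqrt(2π·75n) · (75n/e)^(75n). Hence
  (75n)! · e^(75n) / (75n)^(75n) ~ sqrt(2π·75n).
Dividing by sqrt(n): sqrt(2π·75n) / sqrt(n) = sqrt(2π·75) · n^((1−1)/2), so the limit is sqrt(2π·75).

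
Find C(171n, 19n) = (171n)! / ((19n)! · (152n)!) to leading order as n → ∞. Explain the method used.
C(171n, 19n) ~ (387420489/16777216)^(19n) · sqrt(9/(16π·19n))

Write N = 19n. Apply Stirling to each factorial:
  (9N)! ~ sqrt(2π·9N) · (9N/e)^(9N),
  N! ~ sqrt(2π N) · (N/e)^N,
  (8N)! ~ sqrt(2π·8N) · (8N/e)^(8N).
The exponential factors combine to (9N)^(9N) / (N^N · (8N)^(8N)) = 9^(9N)/8^(8N) = (9^9/8^8)^N = (387420489/16777216)^N.
The square-root prefactors combine to sqrt(2π·9N) / (sqrt(2π N)·sqrt(2π·8N)) = sqrt(9 / (2π·8·N)) = sqrt(9/(16π·19n)).
Substituting N = 19n: C(171n, 19n) ~ (387420489/16777216)^(19n) · sqrt(9/(16π·19n)).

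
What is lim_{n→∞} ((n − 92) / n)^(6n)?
lim = e^(−552)

Rewrite as (1 − 92/n)^(6n). By the standard limit (1 + x/n)^n → e^x, we have (1 − 92/n)^n → e^(−92), and raising to the 6th power gives e^(−552).
More precisely, ln[(1 − 92/n)^(6n)] = 6n · ln(1 − 92/n) = 6n · (-92/n + O(1/n^2)) = -552 + O(1/n) → -552.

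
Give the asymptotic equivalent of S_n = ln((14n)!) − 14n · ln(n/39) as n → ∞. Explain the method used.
S_n ~ 14n · (ln 546 − 1) + O(ln n)

Stirling: ln((14n)!) = 14n ln(14n) − 14n + O(ln n).
  S_n = 14n ln(14n) − 14n − 14n ln(n/39) + O(ln n)
      = 14n ln(14n) − 14n ln n + 14n ln 39 − 14n + O(ln n)
      = 14n ln 14 + 14n ln 39 − 14n + O(ln n)
      = 14n (ln 546 − 1) + O(ln n).
Numerically ln(546) − 1 ≈ 5.3026.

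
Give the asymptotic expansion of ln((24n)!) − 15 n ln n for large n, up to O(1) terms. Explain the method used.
ln((24n)!) − 15 n ln n = 9 n ln n + 24(ln 24 − 1) n + (1/2) ln(2π·24n) + O(1/n)

Stirling: ln((24n)!) = 24n ln(24n) − 24n + (1/2) ln(2π·24n) + O(1/n).
Expand 24n ln(24n) = 24n (ln n + ln 24) = 24n ln n + 24n ln 24.
Subtract 15n ln n: leading term is (24 − 15) n ln n = 9 n ln n. The next term is 24n ln 24 − 24n = 24(ln 24 − 1) n. Then the (1/2) ln(2π·24n) correction.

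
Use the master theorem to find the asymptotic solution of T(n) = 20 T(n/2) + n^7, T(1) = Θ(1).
T(n) = Θ(n^7)

log_2 20 ≈ 4.322. f(n) = n^7 dominates n^(log_2 20) since 7 > 4.322, and the regularity condition a·f(n/b) = 20·(n/2)^7 = (20/128)·n^7 ≤ c·f(n) holds with c = 20/128 ≈ 0.156 < 1. So this is Case 3: T(n) = Θ(f(n)) = Θ(n^7).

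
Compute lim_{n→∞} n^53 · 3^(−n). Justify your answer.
lim = 0

Exponentials with base > 1 dominate every fixed polynomial: for any fixed c, n^c / 3^n → 0 as n → ∞ (e.g. by the ratio test, or by writing 3^n = e^(n ln 3) and noting e^(n ln 3) / n^c → ∞). Hence n^53 · 3^(−n) = n^53 / 3^n → 0.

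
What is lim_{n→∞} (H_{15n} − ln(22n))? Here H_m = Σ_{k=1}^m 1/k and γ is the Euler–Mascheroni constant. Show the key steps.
lim = ln(15/22) + γ

By Euler-Maclaurin, H_m = ln m + γ + O(1/m). So
  H_{15n} − ln(22n) = ln(15n) + γ − ln(22n) + O(1/n)
                       = ln(15/22) + γ + O(1/n).
Hence the limit is ln(15/22) + γ.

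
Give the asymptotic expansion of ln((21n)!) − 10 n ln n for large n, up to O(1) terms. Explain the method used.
ln((21n)!) − 10 n ln n = 11 n ln n + 21(ln 21 − 1) n + (1/2) ln(2π·21n) + O(1/n)

Stirling: ln((21n)!) = 21n ln(21n) − 21n + (1/2) ln(2π·21n) + O(1/n).
Expand 21n ln(21n) = 21n (ln n + ln 21) = 21n ln n + 21n ln 21.
Subtract 10n ln n: leading term is (21 − 10) n ln n = 11 n ln n. The next term is 21n ln 21 − 21n = 21(ln 21 − 1) n. Then the (1/2) ln(2π·21n) correction.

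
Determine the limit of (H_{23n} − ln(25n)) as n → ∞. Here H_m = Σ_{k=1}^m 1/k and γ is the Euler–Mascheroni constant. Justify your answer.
lim = ln(23/25) + γ

By Euler-Maclaurin, H_m = ln m + γ + O(1/m). So
  H_{23n} − ln(25n) = ln(23n) + γ − ln(25n) + O(1/n)
                       = ln(23/25) + γ + O(1/n).
Hence the limit is ln(23/25) + γ.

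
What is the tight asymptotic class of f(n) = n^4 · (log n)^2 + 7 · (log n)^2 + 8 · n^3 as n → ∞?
f(n) ∈ Θ(n^4 · (log n)^2)

Compare the terms by growth order. For large n, n^a · (log n)^b dominates n^a' · (log n)^b' iff a > a', or (a = a' and b > b'). Ranking the 3 terms shows the dominant one is n^4 · (log n)^2. Hence f(n) ∈ Θ(n^4 · (log n)^2).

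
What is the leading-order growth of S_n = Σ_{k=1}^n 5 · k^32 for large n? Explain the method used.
S_n ~ 5 · n^33 / 33

By integral comparison (Euler-Maclaurin), Σ_{k=1}^n 5 · k^32 = 5 · ∫_0^n x^32 dx + O(n^32) = 5 · n^33/33 + O(n^32). (Equivalently, Faulhaber's formula gives the same leading term.)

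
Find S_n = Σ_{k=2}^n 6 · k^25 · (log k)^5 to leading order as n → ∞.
S_n ~ 3 · n^26 · (log n)^5 / 13

By integral comparison, S_n = ∫_1^n 6 · x^25 · (log x)^5 dx + O(n^25 · (log n)^5). For the integral, the leading term of ∫_1^n x^25 (log x)^5 dx is n^26/26 · (log n)^5 (by repeated integration by parts; each step lowers the log-exponent and produces a relatively O(1/log n) correction). Hence S_n ~ 3 · n^26 · (log n)^5 / 13.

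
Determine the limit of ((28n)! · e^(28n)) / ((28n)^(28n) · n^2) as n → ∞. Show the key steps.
lim = 0

Stirling: (28n)! ~ sqrt(2π·28n) · (28n/e)^(28n). Hence
  (28n)! · e^(28n) / (28n)^(28n) ~ sqrt(2π·28n).
Dividing by n^2: sqrt(2π·28n) / n^2 = sqrt(2π·28) · n^((1−4)/2), so the expression behaves like sqrt(2π·28) · n^((1−4)/2) → 0.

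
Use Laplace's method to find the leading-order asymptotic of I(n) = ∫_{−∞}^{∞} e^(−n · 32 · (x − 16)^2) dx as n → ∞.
I(n) = sqrt(π/(32n))

Here φ(x) = 32 · (x − 16)^2 has its unique minimum at x* = 16 with φ(x*) = 0 and φ''(x*) = 64. Laplace's method gives
  I(n) ~ e^(−n φ(x*)) · sqrt(2π / (n · φ''(x*))) = sqrt(2π / (64n)) = sqrt(π/(32n)).
This is exact: substituting u = (x − 16)·sqrt(32n) gives I(n) = (1/sqrt(32n)) ∫_{−∞}^{∞} e^(−u^2) du = sqrt(π/(32n)).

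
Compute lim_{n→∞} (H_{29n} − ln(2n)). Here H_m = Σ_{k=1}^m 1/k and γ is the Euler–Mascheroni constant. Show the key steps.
lim = ln(29/2) + γ

By Euler-Maclaurin, H_m = ln m + γ + O(1/m). So
  H_{29n} − ln(2n) = ln(29n) + γ − ln(2n) + O(1/n)
                       = ln(29/2) + γ + O(1/n).
Hence the limit is ln(29/2) + γ.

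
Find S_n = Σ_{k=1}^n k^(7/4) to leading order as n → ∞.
S_n ~ (4/11) · n^(11/4)

Integral comparison: Σ_{k=1}^n k^(7/4) = ∫_0^n x^(7/4) dx + O(n^(7/4)). The integral is n^(1 + 7/4) / (1 + 7/4) = n^((7+4)/4) / ((7+4)/4) = (4/11) · n^(11/4).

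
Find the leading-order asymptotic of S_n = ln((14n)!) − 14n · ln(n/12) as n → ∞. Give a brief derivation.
S_n ~ 14n · (ln 168 − 1) + O(ln n)

Stirling: ln((14n)!) = 14n ln(14n) − 14n + O(ln n).
  S_n = 14n ln(14n) − 14n − 14n ln(n/12) + O(ln n)
      = 14n ln(14n) − 14n ln n + 14n ln 12 − 14n + O(ln n)
      = 14n ln 14 + 14n ln 12 − 14n + O(ln n)
      = 14n (ln 168 − 1) + O(ln n).
Numerically ln(168) − 1 ≈ 4.1240.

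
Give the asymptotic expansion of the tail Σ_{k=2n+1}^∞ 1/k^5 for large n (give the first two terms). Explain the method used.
Σ_{k>2n} 1/k^5 = 1/(4 · (2n)^4) − 1/(2 · (2n)^5) + O(1/(2n)^6)

Compare to the integral: ∫_{2n}^∞ x^(−5) dx = [−x^(−4)/4]_{2n}^∞ = 1/((5−1)·(2n)^4). The Euler-Maclaurin correction adds −f(2n)/2 = −1/(2·(2n)^5). Euler-Maclaurin then gives
  Σ_{k>2n} 1/k^5 = ∫_{2n}^∞ dx/x^5 − 1/(2·(2n)^5) + O(1/(2n)^6).
(Equivalently this is ζ(5) − Σ_{k≤2n} 1/k^5.)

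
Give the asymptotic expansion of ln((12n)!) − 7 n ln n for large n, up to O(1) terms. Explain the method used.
ln((12n)!) − 7 n ln n = 5 n ln n + 12(ln 12 − 1) n + (1/2) ln(2π·12n) + O(1/n)

Stirling: ln((12n)!) = 12n ln(12n) − 12n + (1/2) ln(2π·12n) + O(1/n).
Expand 12n ln(12n) = 12n (ln n + ln 12) = 12n ln n + 12n ln 12.
Subtract 7n ln n: leading term is (12 − 7) n ln n = 5 n ln n. The next term is 12n ln 12 − 12n = 12(ln 12 − 1) n. Then the (1/2) ln(2π·12n) correction.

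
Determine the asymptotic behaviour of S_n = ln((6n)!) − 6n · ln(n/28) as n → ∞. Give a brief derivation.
S_n ~ 6n · (ln 168 − 1) + O(ln n)

Stirling: ln((6n)!) = 6n ln(6n) − 6n + O(ln n).
  S_n = 6n ln(6n) − 6n − 6n ln(n/28) + O(ln n)
      = 6n ln(6n) − 6n ln n + 6n ln 28 − 6n + O(ln n)
      = 6n ln 6 + 6n ln 28 − 6n + O(ln n)
      = 6n (ln 168 − 1) + O(ln n).
Numerically ln(168) − 1 ≈ 4.1240.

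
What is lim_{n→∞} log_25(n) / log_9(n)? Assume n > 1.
lim = ln(9) / ln(25) = log_25(9)

Change of base: log_25(n) = ln n / ln 25 and log_9(n) = ln n / ln 9. The ratio is (ln n / ln 25) · (ln 9 / ln n) = ln 9 / ln 25, a constant independent of n. So the limit is ln 9 / ln 25 = log_25(9).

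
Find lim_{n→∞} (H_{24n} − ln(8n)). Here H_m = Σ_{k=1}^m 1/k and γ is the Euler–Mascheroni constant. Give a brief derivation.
lim = ln 3 + γ

By Euler-Maclaurin, H_m = ln m + γ + O(1/m). So
  H_{24n} − ln(8n) = ln(24n) + γ − ln(8n) + O(1/n)
                       = ln(24/8) + γ + O(1/n).
Hence the limit is ln(24/8) + γ (= ln 3).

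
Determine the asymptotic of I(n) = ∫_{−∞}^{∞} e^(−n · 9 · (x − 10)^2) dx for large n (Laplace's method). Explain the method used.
I(n) = sqrt(π/(9n))

Here φ(x) = 9 · (x − 10)^2 has its unique minimum at x* = 10 with φ(x*) = 0 and φ''(x*) = 18. Laplace's method gives
  I(n) ~ e^(−n φ(x*)) · sqrt(2π / (n · φ''(x*))) = sqrt(2π / (18n)) = sqrt(π/(9n)).
This is exact: substituting u = (x − 10)·sqrt(9n) gives I(n) = (1/sqrt(9n)) ∫_{−∞}^{∞} e^(−u^2) du = sqrt(π/(9n)).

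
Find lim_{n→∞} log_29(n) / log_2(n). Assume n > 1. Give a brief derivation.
lim = ln(2) / ln(29) = log_29(2)

Change of base: log_29(n) = ln n / ln 29 and log_2(n) = ln n / ln 2. The ratio is (ln n / ln 29) · (ln 2 / ln n) = ln 2 / ln 29, a constant independent of n. So the limit is ln 2 / ln 29 = log_29(2).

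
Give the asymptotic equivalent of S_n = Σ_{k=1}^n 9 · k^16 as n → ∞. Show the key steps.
S_n ~ 9 · n^17 / 17

By integral comparison (Euler-Maclaurin), Σ_{k=1}^n 9 · k^16 = 9 · ∫_0^n x^16 dx + O(n^16) = 9 · n^17/17 + O(n^16). (Equivalently, Faulhaber's formula gives the same leading term.)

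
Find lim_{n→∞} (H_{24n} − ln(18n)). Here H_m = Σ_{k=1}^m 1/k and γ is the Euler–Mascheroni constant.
lim = ln(4/3) + γ

By Euler-Maclaurin, H_m = ln m + γ + O(1/m). So
  H_{24n} − ln(18n) = ln(24n) + γ − ln(18n) + O(1/n)
                       = ln(24/18) + γ + O(1/n).
Hence the limit is ln(24/18) + γ (= ln(4/3)).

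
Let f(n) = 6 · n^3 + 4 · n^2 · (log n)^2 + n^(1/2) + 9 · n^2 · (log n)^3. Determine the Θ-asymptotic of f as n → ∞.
f(n) ∈ Θ(n^3)

Compare the terms by growth order. For large n, n^a · (log n)^b dominates n^a' · (log n)^b' iff a > a', or (a = a' and b > b'). Ranking the 4 terms shows the dominant one is 6 · n^3. Hence f(n) ∈ Θ(n^3).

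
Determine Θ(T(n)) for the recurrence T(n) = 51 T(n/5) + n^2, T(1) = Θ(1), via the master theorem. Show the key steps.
T(n) = Θ(n^(log_5 51))

Master theorem: compare f(n) = n^2 to n^(log_5 51) where log_5 51 ≈ 2.443. Since 2 < log_5 51, we have f(n) = O(n^(log_5 51 − ε)) for some ε > 0 — Case 1. Hence T(n) = Θ(n^(log_5 51)).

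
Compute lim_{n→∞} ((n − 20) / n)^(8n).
lim = e^(−160)

Rewrite as (1 − 20/n)^(8n). By the standard limit (1 + x/n)^n → e^x, we have (1 − 20/n)^n → e^(−20), and raising to the 8th power gives e^(−160).
More precisely, ln[(1 − 20/n)^(8n)] = 8n · ln(1 − 20/n) = 8n · (-20/n + O(1/n^2)) = -160 + O(1/n) → -160.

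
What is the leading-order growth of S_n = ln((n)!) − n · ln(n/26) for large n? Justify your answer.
S_n ~ n · (ln 26 − 1) + O(ln n)

Stirling: ln((n)!) = n ln(n) − n + O(ln n).
  S_n = n ln(n) − n − n ln(n/26) + O(ln n)
      = n ln(n) − n ln n + n ln 26 − n + O(ln n)
      = n ln 26 − n + O(ln n)
      = n (ln 26 − 1) + O(ln n).
Numerically ln(26) − 1 ≈ 2.2581.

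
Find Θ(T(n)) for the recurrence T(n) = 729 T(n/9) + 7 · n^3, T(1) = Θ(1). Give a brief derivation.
T(n) = Θ(n^3 log n)

log_9 729 = 3, and f(n) = 7 · n^3 = Θ(n^(log_9 729)). This is Case 2 of the master theorem: T(n) = Θ(f(n) · log n) = Θ(n^3 log n).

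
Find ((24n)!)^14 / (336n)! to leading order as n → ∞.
((24n)!)^14/(336n)! ~ ((2π·24n)^(13/2) / sqrt(14)) · 14^(−14·24n)  →  0

Write N = 24n. Stirling: N! ~ sqrt(2π N)(N/e)^N and (14N)! ~ sqrt(2π·14N)·(14N/e)^(14N).
  (N!)^14/(14N)! ~ (2π N)^(14/2) (N/e)^(14N) / [sqrt(2π·14N) (14N/e)^(14N)]
     = (2π N)^(14/2) / sqrt(2π·14N) · (N/(14N))^(14N)
     = (2π N)^((14−1)/2) / sqrt(14) · 14^(−14N).
Since 14^14 > 1, the factor 14^(−14N) decays exponentially, so the ratio → 0. Substituting N = 24n gives the stated form.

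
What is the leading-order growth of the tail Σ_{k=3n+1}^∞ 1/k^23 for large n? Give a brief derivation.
Σ_{k>3n} 1/k^23 ~ 1/(22 · (3n)^22)

Compare to the integral: ∫_{3n}^∞ x^(−23) dx = [−x^(−22)/22]_{3n}^∞ = 1/((23−1)·(3n)^22). Euler-Maclaurin then gives
  Σ_{k>3n} 1/k^23 = ∫_{3n}^∞ dx/x^23 − 1/(2·(3n)^23) + O(1/(3n)^24).
(Equivalently this is ζ(23) − Σ_{k≤3n} 1/k^23.)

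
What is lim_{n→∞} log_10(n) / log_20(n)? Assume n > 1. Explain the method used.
lim = ln(20) / ln(10) = log_10(20)

Change of base: log_10(n) = ln n / ln 10 and log_20(n) = ln n / ln 20. The ratio is (ln n / ln 10) · (ln 20 / ln n) = ln 20 / ln 10, a constant independent of n. So the limit is ln 20 / ln 10 = log_10(20).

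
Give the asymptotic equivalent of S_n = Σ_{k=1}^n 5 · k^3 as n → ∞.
S_n ~ 5 · n^4 / 4

By integral comparison (Euler-Maclaurin), Σ_{k=1}^n 5 · k^3 = 5 · ∫_0^n x^3 dx + O(n^3) = 5 · n^4/4 + O(n^3). (Equivalently, Faulhaber's formula gives the same leading term.)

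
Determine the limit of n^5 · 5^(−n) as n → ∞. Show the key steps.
lim = 0

Exponentials with base > 1 dominate every fixed polynomial: for any fixed c, n^c / 5^n → 0 as n → ∞ (e.g. by the ratio test, or by writing 5^n = e^(n ln 5) and noting e^(n ln 5) / n^c → ∞). Hence n^5 · 5^(−n) = n^5 / 5^n → 0.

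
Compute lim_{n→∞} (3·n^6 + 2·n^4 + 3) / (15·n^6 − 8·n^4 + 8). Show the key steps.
lim = 3/15 = 1/5

For large n the leading n^6 terms dominate both numerator and denominator. Dividing top and bottom by n^6, every other term tends to 0, leaving 3/15 = 1/5.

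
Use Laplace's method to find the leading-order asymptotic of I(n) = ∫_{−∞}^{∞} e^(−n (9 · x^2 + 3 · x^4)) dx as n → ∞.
I(n) ~ sqrt(π/(9n))

φ(x) = 9 · x^2 + 3 · x^4 has its unique global minimum at x* = 0 (since φ'(x) = 18x + 12x^3 = 0 only at x = 0 for real x with both coefficients positive, and φ → ∞ as |x| → ∞). At x* = 0, φ(0) = 0 and φ''(0) = 18. Laplace's method then gives
  I(n) ~ sqrt(2π / (n · φ''(0))) · e^(−n φ(0)) = sqrt(2π / (18n)) = sqrt(π/(9n)).
The 3 · x^4 term contributes only at subleading order (an O(1/n) relative correction).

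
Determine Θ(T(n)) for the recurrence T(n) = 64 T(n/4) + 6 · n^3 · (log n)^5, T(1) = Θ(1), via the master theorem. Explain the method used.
T(n) = Θ(n^3 · (log n)^6)

Here log_4 64 = 3 and f(n) = 6 · n^3 · (log n)^5 = Θ(n^(log_4 64) · (log n)^5). This is the extended Case 2 of the master theorem (f matches the critical exponent up to log factors), giving T(n) = Θ(n^(log_4 64) · (log n)^(5+1)) = Θ(n^3 · (log n)^6).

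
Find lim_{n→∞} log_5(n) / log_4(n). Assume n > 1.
lim = ln(4) / ln(5) = log_5(4)

Change of base: log_5(n) = ln n / ln 5 and log_4(n) = ln n / ln 4. The ratio is (ln n / ln 5) · (ln 4 / ln n) = ln 4 / ln 5, a constant independent of n. So the limit is ln 4 / ln 5 = log_5(4).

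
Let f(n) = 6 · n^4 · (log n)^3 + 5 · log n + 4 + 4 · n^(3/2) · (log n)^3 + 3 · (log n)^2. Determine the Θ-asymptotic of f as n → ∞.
f(n) ∈ Θ(n^4 · (log n)^3)

Compare the terms by growth order. For large n, n^a · (log n)^b dominates n^a' · (log n)^b' iff a > a', or (a = a' and b > b'). Ranking the 5 terms shows the dominant one is 6 · n^4 · (log n)^3. Hence f(n) ∈ Θ(n^4 · (log n)^3).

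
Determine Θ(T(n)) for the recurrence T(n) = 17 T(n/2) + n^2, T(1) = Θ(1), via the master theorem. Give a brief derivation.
T(n) = Θ(n^(log_2 17))

Master theorem: compare f(n) = n^2 to n^(log_2 17) where log_2 17 ≈ 4.087. Since 2 < log_2 17, we have f(n) = O(n^(log_2 17 − ε)) for some ε > 0 — Case 1. Hence T(n) = Θ(n^(log_2 17)).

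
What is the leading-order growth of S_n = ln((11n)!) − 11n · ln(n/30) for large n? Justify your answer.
S_n ~ 11n · (ln 330 − 1) + O(ln n)

Stirling: ln((11n)!) = 11n ln(11n) − 11n + O(ln n).
  S_n = 11n ln(11n) − 11n − 11n ln(n/30) + O(ln n)
      = 11n ln(11n) − 11n ln n + 11n ln 30 − 11n + O(ln n)
      = 11n ln 11 + 11n ln 30 − 11n + O(ln n)
      = 11n (ln 330 − 1) + O(ln n).
Numerically ln(330) − 1 ≈ 4.7991.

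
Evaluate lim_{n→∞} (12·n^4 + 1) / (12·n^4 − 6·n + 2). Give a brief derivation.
lim = 12/12 = 1

For large n the leading n^4 terms dominate both numerator and denominator. Dividing top and bottom by n^4, every other term tends to 0, leaving 12/12 = 1.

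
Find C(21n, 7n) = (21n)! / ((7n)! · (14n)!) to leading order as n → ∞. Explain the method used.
C(21n, 7n) ~ (27/4)^(7n) · sqrt(3/(4π·7n))

Write N = 7n. Apply Stirling to each factorial:
  (3N)! ~ sqrt(2π·3N) · (3N/e)^(3N),
  N! ~ sqrt(2π N) · (N/e)^N,
  (2N)! ~ sqrt(2π·2N) · (2N/e)^(2N).
The exponential factors combine to (3N)^(3N) / (N^N · (2N)^(2N)) = 3^(3N)/2^(2N) = (3^3/2^2)^N = (27/4)^N.
The square-root prefactors combine to sqrt(2π·3N) / (sqrt(2π N)·sqrt(2π·2N)) = sqrt(3 / (2π·2·N)) = sqrt(3/(4π·7n)).
Substituting N = 7n: C(21n, 7n) ~ (27/4)^(7n) · sqrt(3/(4π·7n)).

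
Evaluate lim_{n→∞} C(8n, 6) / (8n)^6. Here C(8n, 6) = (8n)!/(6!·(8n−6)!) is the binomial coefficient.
lim = 1/6! = 1/720

With N = 8n → ∞: C(N, 6) / N^6 = [N(N−1)…(N−5)] / (6! · N^6) = (1/6!) · 1 · (1 − 1/(8n)) · … · (1 − 5/(8n)). Each factor → 1 as N → ∞, so the limit is 1/6! = 1/720.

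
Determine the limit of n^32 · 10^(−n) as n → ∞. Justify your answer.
lim = 0

Exponentials with base > 1 dominate every fixed polynomial: for any fixed c, n^c / 10^n → 0 as n → ∞ (e.g. by the ratio test, or by writing 10^n = e^(n ln 10) and noting e^(n ln 10) / n^c → ∞). Hence n^32 · 10^(−n) = n^32 / 10^n → 0.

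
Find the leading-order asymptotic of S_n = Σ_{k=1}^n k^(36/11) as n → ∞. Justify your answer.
S_n ~ (11/47) · n^(47/11)

Integral comparison: Σ_{k=1}^n k^(36/11) = ∫_0^n x^(36/11) dx + O(n^(36/11)). The integral is n^(1 + 36/11) / (1 + 36/11) = n^((36+11)/11) / ((36+11)/11) = (11/47) · n^(47/11).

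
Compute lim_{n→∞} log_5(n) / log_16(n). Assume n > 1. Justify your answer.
lim = ln(16) / ln(5) = log_5(16)

Change of base: log_5(n) = ln n / ln 5 and log_16(n) = ln n / ln 16. The ratio is (ln n / ln 5) · (ln 16 / ln n) = ln 16 / ln 5, a constant independent of n. So the limit is ln 16 / ln 5 = log_5(16).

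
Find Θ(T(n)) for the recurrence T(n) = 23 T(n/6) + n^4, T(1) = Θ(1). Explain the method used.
T(n) = Θ(n^4)

log_6 23 ≈ 1.750. f(n) = n^4 dominates n^(log_6 23) since 4 > 1.750, and the regularity condition a·f(n/b) = 23·(n/6)^4 = (23/1296)·n^4 ≤ c·f(n) holds with c = 23/1296 ≈ 0.0177 < 1. So this is Case 3: T(n) = Θ(f(n)) = Θ(n^4).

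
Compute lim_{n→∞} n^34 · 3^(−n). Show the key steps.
lim = 0

Exponentials with base > 1 dominate every fixed polynomial: for any fixed c, n^c / 3^n → 0 as n → ∞ (e.g. by the ratio test, or by writing 3^n = e^(n ln 3) and noting e^(n ln 3) / n^c → ∞). Hence n^34 · 3^(−n) = n^34 / 3^n → 0.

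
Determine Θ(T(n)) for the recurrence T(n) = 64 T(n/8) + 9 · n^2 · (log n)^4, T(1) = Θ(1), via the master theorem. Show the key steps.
T(n) = Θ(n^2 · (log n)^5)

Here log_8 64 = 2 and f(n) = 9 · n^2 · (log n)^4 = Θ(n^(log_8 64) · (log n)^4). This is the extended Case 2 of the master theorem (f matches the critical exponent up to log factors), giving T(n) = Θ(n^(log_8 64) · (log n)^(4+1)) = Θ(n^2 · (log n)^5).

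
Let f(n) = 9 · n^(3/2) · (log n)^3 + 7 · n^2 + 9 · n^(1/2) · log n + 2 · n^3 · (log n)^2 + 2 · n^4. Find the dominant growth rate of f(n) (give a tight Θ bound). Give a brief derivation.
f(n) ∈ Θ(n^4)

Compare the terms by growth order. For large n, n^a · (log n)^b dominates n^a' · (log n)^b' iff a > a', or (a = a' and b > b'). Ranking the 5 terms shows the dominant one is 2 · n^4. Hence f(n) ∈ Θ(n^4).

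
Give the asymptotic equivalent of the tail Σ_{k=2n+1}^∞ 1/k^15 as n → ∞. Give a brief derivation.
Σ_{k>2n} 1/k^15 ~ 1/(14 · (2n)^14)

Compare to the integral: ∫_{2n}^∞ x^(−15) dx = [−x^(−14)/14]_{2n}^∞ = 1/((15−1)·(2n)^14). Euler-Maclaurin then gives
  Σ_{k>2n} 1/k^15 = ∫_{2n}^∞ dx/x^15 − 1/(2·(2n)^15) + O(1/(2n)^16).
(Equivalently this is ζ(15) − Σ_{k≤2n} 1/k^15.)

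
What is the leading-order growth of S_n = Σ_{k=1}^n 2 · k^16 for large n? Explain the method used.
S_n ~ 2 · n^17 / 17

By integral comparison (Euler-Maclaurin), Σ_{k=1}^n 2 · k^16 = 2 · ∫_0^n x^16 dx + O(n^16) = 2 · n^17/17 + O(n^16). (Equivalently, Faulhaber's formula gives the same leading term.)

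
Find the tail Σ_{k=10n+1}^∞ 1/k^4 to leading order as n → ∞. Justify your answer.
Σ_{k>10n} 1/k^4 ~ 1/(3 · (10n)^3)

Compare to the integral: ∫_{10n}^∞ x^(−4) dx = [−x^(−3)/3]_{10n}^∞ = 1/((4−1)·(10n)^3). Euler-Maclaurin then gives
  Σ_{k>10n} 1/k^4 = ∫_{10n}^∞ dx/x^4 − 1/(2·(10n)^4) + O(1/(10n)^5).
(Equivalently this is ζ(4) − Σ_{k≤10n} 1/k^4.)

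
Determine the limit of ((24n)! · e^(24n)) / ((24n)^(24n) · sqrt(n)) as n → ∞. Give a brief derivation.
lim = sqrt(2π·24)

Stirling: (24n)! ~ sqrt(2π·24n) · (24n/e)^(24n). Hence
  (24n)! · e^(24n) / (24n)^(24n) ~ sqrt(2π·24n).
Dividing by sqrt(n): sqrt(2π·24n) / sqrt(n) = sqrt(2π·24) · n^((1−1)/2), so the limit is sqrt(2π·24).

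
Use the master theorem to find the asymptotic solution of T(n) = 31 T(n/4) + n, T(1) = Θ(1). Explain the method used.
T(n) = Θ(n^(log_4 31))

Master theorem: compare f(n) = n to n^(log_4 31) where log_4 31 ≈ 2.477. Since 1 < log_4 31, we have f(n) = O(n^(log_4 31 − ε)) for some ε > 0 — Case 1. Hence T(n) = Θ(n^(log_4 31)).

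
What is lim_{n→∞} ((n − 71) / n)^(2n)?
lim = e^(−142)

Rewrite as (1 − 71/n)^(2n). By the standard limit (1 + x/n)^n → e^x, we have (1 − 71/n)^n → e^(−71), and raising to the 2nd power gives e^(−142).
More precisely, ln[(1 − 71/n)^(2n)] = 2n · ln(1 − 71/n) = 2n · (-71/n + O(1/n^2)) = -142 + O(1/n) → -142.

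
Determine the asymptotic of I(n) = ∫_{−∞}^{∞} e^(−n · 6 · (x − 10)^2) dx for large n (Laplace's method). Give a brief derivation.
I(n) = sqrt(π/(6n))

Here φ(x) = 6 · (x − 10)^2 has its unique minimum at x* = 10 with φ(x*) = 0 and φ''(x*) = 12. Laplace's method gives
  I(n) ~ e^(−n φ(x*)) · sqrt(2π / (n · φ''(x*))) = sqrt(2π / (12n)) = sqrt(π/(6n)).
This is exact: substituting u = (x − 10)·sqrt(6n) gives I(n) = (1/sqrt(6n)) ∫_{−∞}^{∞} e^(−u^2) du = sqrt(π/(6n)).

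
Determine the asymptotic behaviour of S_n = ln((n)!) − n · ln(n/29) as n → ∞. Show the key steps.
S_n ~ n · (ln 29 − 1) + O(ln n)

Stirling: ln((n)!) = n ln(n) − n + O(ln n).
  S_n = n ln(n) − n − n ln(n/29) + O(ln n)
      = n ln(n) − n ln n + n ln 29 − n + O(ln n)
      = n ln 29 − n + O(ln n)
      = n (ln 29 − 1) + O(ln n).
Numerically ln(29) − 1 ≈ 2.3673.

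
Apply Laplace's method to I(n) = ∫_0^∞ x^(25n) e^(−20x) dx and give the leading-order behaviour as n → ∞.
I(n) ~ (sqrt(2π·25n) / 20) · (25n/(20e))^(25n)

Write the integrand as exp(25n ln x − 20x) and set f(x) = 25n ln x − 20x. Then f'(x) = 25n/x − 20 = 0 at x* = 25n/20, and f''(x*) = −25n/x*^2 = −20^2/(25n). Laplace's method (interior maximum) gives
  I(n) ~ e^(f(x*)) · sqrt(2π / |f''(x*)|)
        = exp(25n ln(25n/20) − 25n) · sqrt(2π · 25n / 20^2)
        = (25n/20)^(25n) e^(−25n) · sqrt(2π·25n) / 20
        = (sqrt(2π·25n) / 20) · (25n/(20e))^(25n).
This matches Γ(25n+1)/20^(25n+1) with Stirling applied to Γ.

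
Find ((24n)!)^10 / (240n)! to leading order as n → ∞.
((24n)!)^10/(240n)! ~ ((2π·24n)^(9/2) / sqrt(10)) · 10^(−10·24n)  →  0

Write N = 24n. Stirling: N! ~ sqrt(2π N)(N/e)^N and (10N)! ~ sqrt(2π·10N)·(10N/e)^(10N).
  (N!)^10/(10N)! ~ (2π N)^(10/2) (N/e)^(10N) / [sqrt(2π·10N) (10N/e)^(10N)]
     = (2π N)^(10/2) / sqrt(2π·10N) · (N/(10N))^(10N)
     = (2π N)^((10−1)/2) / sqrt(10) · 10^(−10N).
Since 10^10 > 1, the factor 10^(−10N) decays exponentially, so the ratio → 0. Substituting N = 24n gives the stated form.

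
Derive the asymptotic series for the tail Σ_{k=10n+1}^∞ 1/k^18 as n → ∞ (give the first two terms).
Σ_{k>10n} 1/k^18 = 1/(17 · (10n)^17) − 1/(2 · (10n)^18) + O(1/(10n)^19)

Compare to the integral: ∫_{10n}^∞ x^(−18) dx = [−x^(−17)/17]_{10n}^∞ = 1/((18−1)·(10n)^17). The Euler-Maclaurin correction adds −f(10n)/2 = −1/(2·(10n)^18). Euler-Maclaurin then gives
  Σ_{k>10n} 1/k^18 = ∫_{10n}^∞ dx/x^18 − 1/(2·(10n)^18) + O(1/(10n)^19).
(Equivalently this is ζ(18) − Σ_{k≤10n} 1/k^18.)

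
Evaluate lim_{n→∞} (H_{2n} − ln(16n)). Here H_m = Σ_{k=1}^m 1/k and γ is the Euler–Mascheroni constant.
lim = −ln 8 + γ

By Euler-Maclaurin, H_m = ln m + γ + O(1/m). So
  H_{2n} − ln(16n) = ln(2n) + γ − ln(16n) + O(1/n)
                       = ln(2/16) + γ + O(1/n).
Hence the limit is ln(2/16) + γ (= −ln 8).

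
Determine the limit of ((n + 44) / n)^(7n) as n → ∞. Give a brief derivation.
lim = e^308

Rewrite as (1 + 44/n)^(7n). By the standard limit (1 + x/n)^n → e^x, we have (1 + 44/n)^n → e^44, and raising to the 7th power gives e^308.
More precisely, ln[(1 + 44/n)^(7n)] = 7n · ln(1 + 44/n) = 7n · (44/n + O(1/n^2)) = 308 + O(1/n) → 308.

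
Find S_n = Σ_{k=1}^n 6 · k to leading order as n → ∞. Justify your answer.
S_n ~ 3 · n^2

By integral comparison (Euler-Maclaurin), Σ_{k=1}^n 6 · k = 6 · ∫_0^n x^1 dx + O(n) = 6 · n^2/2 = 3 · n^2 + O(n). (Equivalently, Faulhaber's formula gives the same leading term.)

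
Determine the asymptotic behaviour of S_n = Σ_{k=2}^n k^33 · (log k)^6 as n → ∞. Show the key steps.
S_n ~ n^34 · (log n)^6 / 34

By integral comparison, S_n = ∫_1^n x^33 · (log x)^6 dx + O(n^33 · (log n)^6). For the integral, the leading term of ∫_1^n x^33 (log x)^6 dx is n^34/34 · (log n)^6 (by repeated integration by parts; each step lowers the log-exponent and produces a relatively O(1/log n) correction). Hence S_n ~ n^34 · (log n)^6 / 34.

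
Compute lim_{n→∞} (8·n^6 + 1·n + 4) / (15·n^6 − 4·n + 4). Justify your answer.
lim = 8/15

For large n the leading n^6 terms dominate both numerator and denominator. Dividing top and bottom by n^6, every other term tends to 0, leaving 8/15.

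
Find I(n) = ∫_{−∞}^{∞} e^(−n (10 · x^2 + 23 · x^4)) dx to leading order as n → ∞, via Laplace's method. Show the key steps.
I(n) ~ sqrt(π/(10n))

φ(x) = 10 · x^2 + 23 · x^4 has its unique global minimum at x* = 0 (since φ'(x) = 20x + 92x^3 = 0 only at x = 0 for real x with both coefficients positive, and φ → ∞ as |x| → ∞). At x* = 0, φ(0) = 0 and φ''(0) = 20. Laplace's method then gives
  I(n) ~ sqrt(2π / (n · φ''(0))) · e^(−n φ(0)) = sqrt(2π / (20n)) = sqrt(π/(10n)).
The 23 · x^4 term contributes only at subleading order (an O(1/n) relative correction).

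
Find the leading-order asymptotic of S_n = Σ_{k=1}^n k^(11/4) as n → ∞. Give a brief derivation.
S_n ~ (4/15) · n^(15/4)

Integral comparison: Σ_{k=1}^n k^(11/4) = ∫_0^n x^(11/4) dx + O(n^(11/4)). The integral is n^(1 + 11/4) / (1 + 11/4) = n^((11+4)/4) / ((11+4)/4) = (4/15) · n^(15/4).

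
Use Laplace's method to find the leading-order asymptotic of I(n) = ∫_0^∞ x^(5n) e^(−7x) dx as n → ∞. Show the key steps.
I(n) ~ (sqrt(2π·5n) / 7) · (5n/(7e))^(5n)

Write the integrand as exp(5n ln x − 7x) and set f(x) = 5n ln x − 7x. Then f'(x) = 5n/x − 7 = 0 at x* = 5n/7, and f''(x*) = −5n/x*^2 = −7^2/(5n). Laplace's method (interior maximum) gives
  I(n) ~ e^(f(x*)) · sqrt(2π / |f''(x*)|)
        = exp(5n ln(5n/7) − 5n) · sqrt(2π · 5n / 7^2)
        = (5n/7)^(5n) e^(−5n) · sqrt(2π·5n) / 7
        = (sqrt(2π·5n) / 7) · (5n/(7e))^(5n).
This matches Γ(5n+1)/7^(5n+1) with Stirling applied to Γ.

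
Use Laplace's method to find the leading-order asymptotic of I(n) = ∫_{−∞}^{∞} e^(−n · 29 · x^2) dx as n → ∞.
I(n) = sqrt(π/(29n))

Here φ(x) = 29 · x^2 has its unique minimum at x* = 0 with φ(x*) = 0 and φ''(x*) = 58. Laplace's method gives
  I(n) ~ e^(−n φ(x*)) · sqrt(2π / (n · φ''(x*))) = sqrt(2π / (58n)) = sqrt(π/(29n)).
This is exact: substituting u = (x − 0)·sqrt(29n) gives I(n) = (1/sqrt(29n)) ∫_{−∞}^{∞} e^(−u^2) du = sqrt(π/(29n)).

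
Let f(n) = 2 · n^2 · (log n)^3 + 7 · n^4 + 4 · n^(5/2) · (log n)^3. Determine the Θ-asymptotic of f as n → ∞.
f(n) ∈ Θ(n^4)

Compare the terms by growth order. For large n, n^a · (log n)^b dominates n^a' · (log n)^b' iff a > a', or (a = a' and b > b'). Ranking the 3 terms shows the dominant one is 7 · n^4. Hence f(n) ∈ Θ(n^4).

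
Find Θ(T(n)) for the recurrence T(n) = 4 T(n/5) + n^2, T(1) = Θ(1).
T(n) = Θ(n^2)

log_5 4 ≈ 0.861. f(n) = n^2 dominates n^(log_5 4) since 2 > 0.861, and the regularity condition a·f(n/b) = 4·(n/5)^2 = (4/25)·n^2 ≤ c·f(n) holds with c = 4/25 ≈ 0.16 < 1. So this is Case 3: T(n) = Θ(f(n)) = Θ(n^2).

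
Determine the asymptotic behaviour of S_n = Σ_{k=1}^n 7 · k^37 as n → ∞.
S_n ~ 7 · n^38 / 38

By integral comparison (Euler-Maclaurin), Σ_{k=1}^n 7 · k^37 = 7 · ∫_0^n x^37 dx + O(n^37) = 7 · n^38/38 + O(n^37). (Equivalently, Faulhaber's formula gives the same leading term.)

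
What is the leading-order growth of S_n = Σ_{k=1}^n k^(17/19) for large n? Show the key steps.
S_n ~ (19/36) · n^(36/19)

Integral comparison: Σ_{k=1}^n k^(17/19) = ∫_0^n x^(17/19) dx + O(n^(17/19)). The integral is n^(1 + 17/19) / (1 + 17/19) = n^((17+19)/19) / ((17+19)/19) = (19/36) · n^(36/19).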